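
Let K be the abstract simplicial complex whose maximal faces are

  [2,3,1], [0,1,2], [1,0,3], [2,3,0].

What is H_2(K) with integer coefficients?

K has 4 vertices, 6 edges, 4 triangles.
rank ∂_2 = 3, rank ∂_3 = 0 ⇒ b_2 = 4 − 3 − 0 = 1. So H_2 = Z.

H_2 ≅ Z.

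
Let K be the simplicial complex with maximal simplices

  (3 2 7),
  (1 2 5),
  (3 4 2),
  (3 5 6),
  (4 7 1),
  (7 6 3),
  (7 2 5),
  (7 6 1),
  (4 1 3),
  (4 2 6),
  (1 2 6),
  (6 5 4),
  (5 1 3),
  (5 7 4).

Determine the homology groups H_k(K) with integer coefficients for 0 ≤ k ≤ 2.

Take the total order 1 < 2 < 3 < 4 < 5 < 6 < 7 on the vertex set. Then K (dimension 2) consists of the simplices:

  0-simplices (7): [1], [2], [3], [4], [5], [6], [7]
  1-simplices (21): [1,2], [1,3], [1,4], [1,5], [1,6], [1,7], [2,3], [2,4], [2,5], [2,6], [2,7], [3,4], [3,5], [3,6], [3,7], [4,5], [4,6], [4,7], [5,6], [5,7], [6,7]
  2-simplices (14): [1,2,5], [1,2,6], [1,3,4], [1,3,5], [1,4,7], [1,6,7], [2,3,4], [2,3,7], [2,4,6], [2,5,7], [3,5,6], [3,6,7], [4,5,6], [4,5,7]

Hence C_0 ≅ Z^7, C_1 ≅ Z^21, C_2 ≅ Z^14.

The boundary map ∂_1: C_1 → C_0 sends each edge [p,q] (with p < q) to q − p.
As a 7×21 matrix over Z this has rank 6, with invariant factors (1,1,1,1,1,1).

Boundary ∂_2: C_2 → C_1 maps a triangle to the signed sum of its edges. For instance
  ∂[3,6,7] = [6,7] − [3,7] + [3,6],
  ∂[4,5,7] = [5,7] − [4,7] + [4,5].
The resulting 21×14 matrix has rank 13, and its Smith normal form has invariant factors (1,1,1,1,1,1,1,1,1,1,1,1,1).

From H_k ≅ ker(∂_k) / im(∂_{k+1}) we obtain:

  H_0: rank C_0 − rank ∂_1 = 7 − 6 = 1, and the invariant factors of ∂_1 are all 1, so H_0 = Z.
  H_1: rank ker ∂_1 − rank ∂_2 = (21 − 6) − 13 = 2, and the invariant factors of ∂_2 are all 1, so H_1 = Z^2.
  H_2: rank ker ∂_2 − rank ∂_3 = (14 − 13) − 0 = 1, and there is no ∂_3, so H_2 = Z.

H_0 = Z,  H_1 = Z^2,  H_2 = Z.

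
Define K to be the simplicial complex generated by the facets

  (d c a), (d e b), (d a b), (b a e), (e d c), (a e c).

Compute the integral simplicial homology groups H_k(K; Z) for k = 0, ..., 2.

H_0 ≅ Z,  H_1 = 0,  H_2 ≅ Z.

Take the total order a < b < c < d < e on the vertex set. Then K (dimension 2) consists of the simplices:

  0-simplices (5): a, b, c, d, e
  1-simplices (9): ab, ac, ad, ae, bd, be, cd, ce, de
  2-simplices (6): abd, abe, acd, ace, bde, cde

Hence C_0 ≅ Z^5, C_1 ≅ Z^9, C_2 ≅ Z^6.

Boundary ∂_1: C_1 → C_0 maps an edge to its endpoints' difference, ∂[p,q] = q − p. For instance
  ∂ac = c − a.
This gives a 5×9 integer matrix of rank 4; reducing to Smith normal form yields diagonal entries (1,1,1,1).

∂_2: C_2 → C_1 sends each 2-simplex [p,q,r] to [q,r] − [p,r] + [p,q]. For instance
  ∂bde = de − be + bd,
  ∂abd = bd − ad + ab.
The 9×6 boundary matrix has rank 5 and Smith normal form diag(1,1,1,1,1).

From H_k ≅ ker(∂_k) / im(∂_{k+1}) we obtain:

  H_0: rank C_0 − rank ∂_1 = 5 − 4 = 1, and the invariant factors of ∂_1 are all 1, so H_0 ≅ Z.
  H_1: rank ker ∂_1 − rank ∂_2 = (9 − 4) − 5 = 0, and the invariant factors of ∂_2 are all 1, so H_1 ≅ 0.
  H_2: rank ker ∂_2 − rank ∂_3 = (6 − 5) − 0 = 1, and there is no ∂_3, so H_2 ≅ Z.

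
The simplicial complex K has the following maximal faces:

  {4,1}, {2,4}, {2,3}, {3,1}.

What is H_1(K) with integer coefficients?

H_1 = Z.

We work with the vertex ordering 1 < 2 < 3 < 4. The simplices of K, each written with vertices in increasing order, are:

  0-simplices (4): [1], [2], [3], [4]
  1-simplices (4): [1,3], [1,4], [2,3], [2,4]

Hence C_0 ≅ Z^4, C_1 ≅ Z^4.

∂_1: C_1 → C_0 maps an edge to its endpoints' difference, ∂[p,q] = q − p.
As a 4×4 matrix over Z this has rank 3, with invariant factors (1,1,1).

Computing H_k = (kernel of ∂_k) / (image of ∂_{k+1}):

  H_1: rank ker ∂_1 − rank ∂_2 = (4 − 3) − 0 = 1, and there is no ∂_2, so H_1 = Z.

(K is a triangulation of the circle S^1.)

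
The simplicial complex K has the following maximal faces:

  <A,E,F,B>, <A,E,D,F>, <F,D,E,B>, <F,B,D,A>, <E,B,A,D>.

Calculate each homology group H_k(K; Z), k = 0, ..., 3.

H_0 = Z,  H_1 = 0,  H_2 = 0,  H_3 = Z.

Fix the vertex order A < B < D < E < F and write every simplex with vertices in increasing order. Then dim K = 3 and the simplices of K are:

  0-simplices (5): A, B, D, E, F
  1-simplices (10): AB, AD, AE, AF, BD, BE, BF, DE, DF, EF
  2-simplices (10): ABD, ABE, ABF, ADE, ADF, AEF, BDE, BDF, BEF, DEF
  3-simplices (5): ABDE, ABDF, ABEF, ADEF, BDEF

Hence C_0 ≅ Z^5, C_1 ≅ Z^10, C_2 ≅ Z^10, C_3 ≅ Z^5.

The boundary map ∂_1: C_1 → C_0 maps an edge to its endpoints' difference, ∂[p,q] = q − p. For instance
  ∂AE = E − A.
This gives a 5×10 integer matrix of rank 4; reducing to Smith normal form yields diagonal entries (1,1,1,1).

∂_2: C_2 → C_1 acts by ∂[p,q,r] = [q,r] − [p,r] + [p,q]. For instance
  ∂ADE = DE − AE + AD,
  ∂BDF = DF − BF + BD.
As a 10×10 matrix over Z this has rank 6, with invariant factors (1,1,1,1,1,1).

Boundary ∂_3: C_3 → C_2 sends each 3-simplex σ to the alternating sum Σ_i (−1)^i (σ with its i-th vertex removed). For instance
  ∂ADEF = DEF − AEF + ADF − ADE,
  ∂ABDF = BDF − ADF + ABF − ABD.
The resulting 10×5 matrix has rank 4, and its Smith normal form has invariant factors (1,1,1,1).

From H_k ≅ ker(∂_k) / im(∂_{k+1}) we obtain:

  H_0: rank C_0 − rank ∂_1 = 5 − 4 = 1, and the invariant factors of ∂_1 are all 1, so H_0 = Z.
  H_1: rank ker ∂_1 − rank ∂_2 = (10 − 4) − 6 = 0, and the invariant factors of ∂_2 are all 1, so H_1 = 0.
  H_2: rank ker ∂_2 − rank ∂_3 = (10 − 6) − 4 = 0, and the invariant factors of ∂_3 are all 1, so H_2 = 0.
  H_3: rank ker ∂_3 − rank ∂_4 = (5 − 4) − 0 = 1, and there is no ∂_4, so H_3 = Z.

As a check, the Euler characteristic is 5 − 10 + 10 − 5 = 0, which agrees with 1 − 0 + 0 − 1 = 0.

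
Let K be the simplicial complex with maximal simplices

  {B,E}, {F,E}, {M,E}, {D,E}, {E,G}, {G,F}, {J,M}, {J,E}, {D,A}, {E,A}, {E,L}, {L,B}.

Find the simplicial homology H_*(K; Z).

H_0 = Z,  H_1 = Z^4.

Fix the vertex order A < B < D < E < F < G < J < L < M and write every simplex with vertices in increasing order. Then dim K = 1 and the simplices of K are:

  0-simplices (9): A, B, D, E, F, G, J, L, M
  1-simplices (12): AD, AE, BE, BL, DE, EF, EG, EJ, EL, EM, FG, JM

Hence C_0 ≅ Z^9, C_1 ≅ Z^12.

The boundary map ∂_1: C_1 → C_0 maps an edge to its endpoints' difference, ∂[p,q] = q − p.
The resulting 9×12 matrix has rank 8, and its Smith normal form has invariant factors (1,1,1,1,1,1,1,1).

Now H_k = ker ∂_k / im ∂_{k+1}, so:

  H_0: rank C_0 − rank ∂_1 = 9 − 8 = 1, and the invariant factors of ∂_1 are all 1, so H_0 ≅ Z.
  H_1: rank ker ∂_1 − rank ∂_2 = (12 − 8) − 0 = 4, and there is no ∂_2, so H_1 ≅ Z^4.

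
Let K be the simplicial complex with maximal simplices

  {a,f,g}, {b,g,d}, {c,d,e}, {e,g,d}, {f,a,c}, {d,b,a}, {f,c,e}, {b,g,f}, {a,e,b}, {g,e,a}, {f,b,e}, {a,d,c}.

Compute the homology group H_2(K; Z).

H_2 ≅ 0.

Fix the vertex order a < b < c < d < e < f < g and write every simplex with vertices in increasing order. Then dim K = 2 and the simplices of K are:

  0-simplices (7): a, b, c, d, e, f, g
  1-simplices (18): ab, ac, ad, ae, af, ag, bd, be, bf, bg, cd, ce, cf, de, dg, ef, eg, fg
  2-simplices (12): abd, abe, acd, acf, aeg, afg, bdg, bef, bfg, cde, cef, deg

giving chain groups C_0 ≅ Z^7, C_1 ≅ Z^18, C_2 ≅ Z^12.

Boundary ∂_1: C_1 → C_0 sends each edge [p,q] (with p < q) to q − p.
As a 7×18 matrix over Z this has rank 6, with invariant factors (1,1,1,1,1,1).

Boundary ∂_2: C_2 → C_1 maps a triangle to the signed sum of its edges. For instance
  ∂bdg = dg − bg + bd,
  ∂deg = eg − dg + de.
The 18×12 boundary matrix has rank 12 and Smith normal form diag(1,1,1,1,1,1,1,1,1,1,1,2).

Reading off H_k = ker ∂_k / im ∂_{k+1}:

  H_2: rank ker ∂_2 − rank ∂_3 = (12 − 12) − 0 = 0, and there is no ∂_3, so H_2 ≅ 0.

(K is a triangulation of the real projective plane RP^2.)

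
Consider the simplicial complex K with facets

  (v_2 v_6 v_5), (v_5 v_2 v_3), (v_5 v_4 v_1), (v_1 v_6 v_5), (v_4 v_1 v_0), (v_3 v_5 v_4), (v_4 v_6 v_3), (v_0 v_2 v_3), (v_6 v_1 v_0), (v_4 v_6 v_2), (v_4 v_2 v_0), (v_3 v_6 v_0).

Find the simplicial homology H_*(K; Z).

H_0 = Z,  H_1 = Z/2,  H_2 = 0.

Take the total order v_0 < v_1 < v_2 < v_3 < v_4 < v_5 < v_6 on the vertex set. Then K (dimension 2) consists of the simplices:

  0-simplices (7): [v_0], [v_1], [v_2], [v_3], [v_4], [v_5], [v_6]
  1-simplices (18): (18 of them)
  2-simplices (12): (12 of them)

so the chain groups are C_0 ≅ Z^7, C_1 ≅ Z^18, C_2 ≅ Z^12.

The boundary map ∂_1: C_1 → C_0 maps an edge to its endpoints' difference, ∂[p,q] = q − p. For instance
  ∂[v_4,v_5] = [v_5] − [v_4].
The 7×18 boundary matrix has rank 6 and Smith normal form diag(1,1,1,1,1,1).

∂_2: C_2 → C_1 sends each 2-simplex [p,q,r] to [q,r] − [p,r] + [p,q]. For instance
  ∂[v_2,v_4,v_6] = [v_4,v_6] − [v_2,v_6] + [v_2,v_4],
  ∂[v_0,v_1,v_6] = [v_1,v_6] − [v_0,v_6] + [v_0,v_1].
The resulting 18×12 matrix has rank 12, and its Smith normal form has invariant factors (1,1,1,1,1,1,1,1,1,1,1,2).

From H_k ≅ ker(∂_k) / im(∂_{k+1}) we obtain:

  H_0: rank C_0 − rank ∂_1 = 7 − 6 = 1, and the invariant factors of ∂_1 are all 1, so H_0 ≅ Z.
  H_1: rank ker ∂_1 − rank ∂_2 = (18 − 6) − 12 = 0, and ∂_2 has invariant factor 2 > 1, so H_1 ≅ Z/2.
  H_2: rank ker ∂_2 − rank ∂_3 = (12 − 12) − 0 = 0, and there is no ∂_3, so H_2 ≅ 0.

(K is a triangulation of the real projective plane RP^2.)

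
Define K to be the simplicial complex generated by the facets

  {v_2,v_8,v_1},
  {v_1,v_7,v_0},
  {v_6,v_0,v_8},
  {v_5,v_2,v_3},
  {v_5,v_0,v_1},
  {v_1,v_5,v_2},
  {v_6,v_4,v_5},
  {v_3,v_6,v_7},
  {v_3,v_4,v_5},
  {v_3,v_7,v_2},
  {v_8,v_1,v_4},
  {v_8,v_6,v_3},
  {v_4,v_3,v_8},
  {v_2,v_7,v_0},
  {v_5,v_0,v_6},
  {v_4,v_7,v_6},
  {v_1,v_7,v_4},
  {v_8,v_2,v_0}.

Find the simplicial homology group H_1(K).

Order the vertices as v_0 < v_1 < v_2 < v_3 < v_4 < v_5 < v_6 < v_7 < v_8. Listing each simplex with vertices in this order, K has dimension 2 with simplices:

  0-simplices (9): [v_0], [v_1], [v_2], [v_3], [v_4], [v_5], [v_6], [v_7], [v_8]
  1-simplices (27): (27 of them)
  2-simplices (18): (18 of them)

giving chain groups C_0 ≅ Z^9, C_1 ≅ Z^27, C_2 ≅ Z^18.

Boundary ∂_1: C_1 → C_0 maps an edge to its endpoints' difference, ∂[p,q] = q − p. For instance
  ∂[v_3,v_7] = [v_7] − [v_3].
The 9×27 boundary matrix has rank 8 and Smith normal form diag(1,1,1,1,1,1,1,1).

The boundary map ∂_2: C_2 → C_1 maps a triangle to the signed sum of its edges. For instance
  ∂[v_3,v_4,v_5] = [v_4,v_5] − [v_3,v_5] + [v_3,v_4],
  ∂[v_3,v_6,v_7] = [v_6,v_7] − [v_3,v_7] + [v_3,v_6].
The resulting 27×18 matrix has rank 18, and its Smith normal form has invariant factors (1,1,1,1,1,1,1,1,1,1,1,1,1,1,1,1,1,2).

Computing H_k = (kernel of ∂_k) / (image of ∂_{k+1}):

  H_1: rank ker ∂_1 − rank ∂_2 = (27 − 8) − 18 = 1, and ∂_2 has invariant factor 2 > 1, so H_1 = Z ⊕ Z/2.

(K is a triangulation of the Klein bottle.)

H_1 = Z ⊕ Z/2.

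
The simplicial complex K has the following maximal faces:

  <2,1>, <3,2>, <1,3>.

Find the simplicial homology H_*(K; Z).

H_0 = Z,  H_1 = Z.

Take the total order 1 < 2 < 3 on the vertex set. Then K (dimension 1) consists of the simplices:

  0-simplices (3): [1], [2], [3]
  1-simplices (3): [1,2], [1,3], [2,3]

giving chain groups C_0 ≅ Z^3, C_1 ≅ Z^3.

Boundary ∂_1: C_1 → C_0 is given by ∂[p,q] = [q] − [p]. For instance
  ∂[1,2] = [2] − [1].
As a 3×3 matrix over Z this has rank 2, with invariant factors (1,1).

Computing H_k = (kernel of ∂_k) / (image of ∂_{k+1}):

  H_0: rank C_0 − rank ∂_1 = 3 − 2 = 1, and the invariant factors of ∂_1 are all 1, so H_0 ≅ Z.
  H_1: rank ker ∂_1 − rank ∂_2 = (3 − 2) − 0 = 1, and there is no ∂_2, so H_1 ≅ Z.

As a check, the Euler characteristic is 3 − 3 = 0, which agrees with 1 − 1 = 0.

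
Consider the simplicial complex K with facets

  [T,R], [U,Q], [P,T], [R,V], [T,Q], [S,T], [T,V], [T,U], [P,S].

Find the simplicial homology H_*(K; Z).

H_0 = Z,  H_1 = Z^3.

Order the vertices as P < Q < R < S < T < U < V. Listing each simplex with vertices in this order, K has dimension 1 with simplices:

  0-simplices (7): P, Q, R, S, T, U, V
  1-simplices (9): PS, PT, QT, QU, RT, RV, ST, TU, TV

so the chain groups are C_0 ≅ Z^7, C_1 ≅ Z^9.

∂_1: C_1 → C_0 sends each edge [p,q] (with p < q) to q − p.
The 7×9 boundary matrix has rank 6 and Smith normal form diag(1,1,1,1,1,1).

Now H_k = ker ∂_k / im ∂_{k+1}, so:

  H_0: rank C_0 − rank ∂_1 = 7 − 6 = 1, and the invariant factors of ∂_1 are all 1, so H_0 = Z.
  H_1: rank ker ∂_1 − rank ∂_2 = (9 − 6) − 0 = 3, and there is no ∂_2, so H_1 = Z^3.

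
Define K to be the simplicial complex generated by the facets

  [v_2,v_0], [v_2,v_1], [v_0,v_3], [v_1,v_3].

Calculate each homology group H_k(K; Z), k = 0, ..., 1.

H_0 ≅ Z,  H_1 ≅ Z.

Fix the vertex order v_0 < v_1 < v_2 < v_3 and write every simplex with vertices in increasing order. Then dim K = 1 and the simplices of K are:

  0-simplices (4): [v_0], [v_1], [v_2], [v_3]
  1-simplices (4): [v_0,v_2], [v_0,v_3], [v_1,v_2], [v_1,v_3]

so the chain groups are C_0 ≅ Z^4, C_1 ≅ Z^4.

The boundary map ∂_1: C_1 → C_0 sends each edge [p,q] (with p < q) to q − p. For instance
  ∂[v_0,v_3] = [v_3] − [v_0].
The 4×4 boundary matrix has rank 3 and Smith normal form diag(1,1,1).

Reading off H_k = ker ∂_k / im ∂_{k+1}:

  H_0: rank C_0 − rank ∂_1 = 4 − 3 = 1, and the invariant factors of ∂_1 are all 1, so H_0 = Z.
  H_1: rank ker ∂_1 − rank ∂_2 = (4 − 3) − 0 = 1, and there is no ∂_2, so H_1 = Z.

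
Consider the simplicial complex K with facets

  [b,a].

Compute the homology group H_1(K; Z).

Order the vertices as a < b. Listing each simplex with vertices in this order, K has dimension 1 with simplices:

  0-simplices (2): a, b
  1-simplices (1): ab

so the chain groups are C_0 ≅ Z^2, C_1 ≅ Z^1.

∂_1: C_1 → C_0 is given by ∂[p,q] = [q] − [p].
As a 2×1 matrix over Z this has rank 1, with invariant factors (1).

Reading off H_k = ker ∂_k / im ∂_{k+1}:

  H_1: rank ker ∂_1 − rank ∂_2 = (1 − 1) − 0 = 0, and there is no ∂_2, so H_1 ≅ 0.

H_1 ≅ 0.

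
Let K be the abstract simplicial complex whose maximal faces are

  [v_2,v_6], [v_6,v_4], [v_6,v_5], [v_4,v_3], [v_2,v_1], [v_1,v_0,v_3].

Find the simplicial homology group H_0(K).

H_0 = Z.

K has 7 vertices, 8 edges, 1 triangle.
rank ∂_0 = 0, rank ∂_1 = 6 ⇒ b_0 = 7 − 0 − 6 = 1; all invariant factors of ∂_1 are 1 so no torsion. So H_0 ≅ Z.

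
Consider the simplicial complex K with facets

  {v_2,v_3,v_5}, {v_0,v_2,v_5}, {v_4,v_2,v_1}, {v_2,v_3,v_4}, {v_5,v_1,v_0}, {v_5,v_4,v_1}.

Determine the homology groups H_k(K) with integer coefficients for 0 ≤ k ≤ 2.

H_0 ≅ Z,  H_1 ≅ Z,  H_2 = 0.

Fix the vertex order v_0 < v_1 < v_2 < v_3 < v_4 < v_5 and write every simplex with vertices in increasing order. Then dim K = 2 and the simplices of K are:

  0-simplices (6): [v_0], [v_1], [v_2], [v_3], [v_4], [v_5]
  1-simplices (12): [v_0,v_1], [v_0,v_2], [v_0,v_5], [v_1,v_2], [v_1,v_4], [v_1,v_5], [v_2,v_3], [v_2,v_4], [v_2,v_5], [v_3,v_4], [v_3,v_5], [v_4,v_5]
  2-simplices (6): [v_0,v_1,v_5], [v_0,v_2,v_5], [v_1,v_2,v_4], [v_1,v_4,v_5], [v_2,v_3,v_4], [v_2,v_3,v_5]

so the chain groups are C_0 ≅ Z^6, C_1 ≅ Z^12, C_2 ≅ Z^6.

Boundary ∂_1: C_1 → C_0 sends each edge [p,q] (with p < q) to q − p.
This gives a 6×12 integer matrix of rank 5; reducing to Smith normal form yields diagonal entries (1,1,1,1,1).

∂_2: C_2 → C_1 maps a triangle to the signed sum of its edges. For instance
  ∂[v_2,v_3,v_5] = [v_3,v_5] − [v_2,v_5] + [v_2,v_3],
  ∂[v_1,v_2,v_4] = [v_2,v_4] − [v_1,v_4] + [v_1,v_2].
The 12×6 boundary matrix has rank 6 and Smith normal form diag(1,1,1,1,1,1).

From H_k ≅ ker(∂_k) / im(∂_{k+1}) we obtain:

  H_0: rank C_0 − rank ∂_1 = 6 − 5 = 1, and the invariant factors of ∂_1 are all 1, so H_0 ≅ Z.
  H_1: rank ker ∂_1 − rank ∂_2 = (12 − 5) − 6 = 1, and the invariant factors of ∂_2 are all 1, so H_1 ≅ Z.
  H_2: rank ker ∂_2 − rank ∂_3 = (6 − 6) − 0 = 0, and there is no ∂_3, so H_2 ≅ 0.

As a check, the Euler characteristic is 6 − 12 + 6 = 0, which agrees with 1 − 1 + 0 = 0.
(K is a triangulation of the cylinder S^1 x I.)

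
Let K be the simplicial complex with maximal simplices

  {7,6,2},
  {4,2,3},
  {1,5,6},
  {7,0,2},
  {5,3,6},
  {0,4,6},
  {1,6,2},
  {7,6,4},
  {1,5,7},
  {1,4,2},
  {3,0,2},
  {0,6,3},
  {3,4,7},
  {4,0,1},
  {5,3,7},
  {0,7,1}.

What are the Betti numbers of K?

b_0 = 1, b_1 = 2, b_2 = 1.

We work with the vertex ordering 0 < 1 < 2 < 3 < 4 < 5 < 6 < 7. The simplices of K, each written with vertices in increasing order, are:

  0-simplices (8): [0], [1], [2], [3], [4], [5], [6], [7]
  1-simplices (24): (24 of them)
  2-simplices (16): [0,1,4], [0,1,7], [0,2,3], [0,2,7], [0,3,6], [0,4,6], [1,2,4], [1,2,6], [1,5,6], [1,5,7], [2,3,4], [2,6,7], [3,4,7], [3,5,6], [3,5,7], [4,6,7]

Hence C_0 ≅ Z^8, C_1 ≅ Z^24, C_2 ≅ Z^16.

Boundary ∂_1: C_1 → C_0 sends each edge [p,q] (with p < q) to q − p. For instance
  ∂[4,6] = [6] − [4].
The resulting 8×24 matrix has rank 7, and its Smith normal form has invariant factors (1,1,1,1,1,1,1).

∂_2: C_2 → C_1 acts by ∂[p,q,r] = [q,r] − [p,r] + [p,q]. For instance
  ∂[3,5,7] = [5,7] − [3,7] + [3,5],
  ∂[1,2,4] = [2,4] − [1,4] + [1,2].
This gives a 24×16 integer matrix of rank 15; reducing to Smith normal form yields diagonal entries (1,1,1,1,1,1,1,1,1,1,1,1,1,1,1).

Reading off H_k = ker ∂_k / im ∂_{k+1}:

  H_0: rank C_0 − rank ∂_1 = 8 − 7 = 1, and the invariant factors of ∂_1 are all 1, so H_0 = Z.
  H_1: rank ker ∂_1 − rank ∂_2 = (24 − 7) − 15 = 2, and the invariant factors of ∂_2 are all 1, so H_1 = Z^2.
  H_2: rank ker ∂_2 − rank ∂_3 = (16 − 15) − 0 = 1, and there is no ∂_3, so H_2 = Z.

As a check, the Euler characteristic is 8 − 24 + 16 = 0, which agrees with 1 − 2 + 1 = 0.
(K is a triangulation of the torus T^2.)

Hence the Betti numbers are b_0 = 1, b_1 = 2, b_2 = 1.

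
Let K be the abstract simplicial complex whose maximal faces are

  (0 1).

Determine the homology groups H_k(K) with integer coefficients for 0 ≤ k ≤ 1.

H_0 = Z,  H_1 = 0.

Take the total order 0 < 1 on the vertex set. Then K (dimension 1) consists of the simplices:

  0-simplices (2): [0], [1]
  1-simplices (1): [0,1]

giving chain groups C_0 ≅ Z^2, C_1 ≅ Z^1.

The boundary map ∂_1: C_1 → C_0 is given by ∂[p,q] = [q] − [p]. For instance
  ∂[0,1] = [1] − [0].
This gives a 2×1 integer matrix of rank 1; reducing to Smith normal form yields diagonal entries (1).

Now H_k = ker ∂_k / im ∂_{k+1}, so:

  H_0: rank C_0 − rank ∂_1 = 2 − 1 = 1, and the invariant factors of ∂_1 are all 1, so H_0 = Z.
  H_1: rank ker ∂_1 − rank ∂_2 = (1 − 1) − 0 = 0, and there is no ∂_2, so H_1 = 0.

(K is a triangulation of the 1-simplex.)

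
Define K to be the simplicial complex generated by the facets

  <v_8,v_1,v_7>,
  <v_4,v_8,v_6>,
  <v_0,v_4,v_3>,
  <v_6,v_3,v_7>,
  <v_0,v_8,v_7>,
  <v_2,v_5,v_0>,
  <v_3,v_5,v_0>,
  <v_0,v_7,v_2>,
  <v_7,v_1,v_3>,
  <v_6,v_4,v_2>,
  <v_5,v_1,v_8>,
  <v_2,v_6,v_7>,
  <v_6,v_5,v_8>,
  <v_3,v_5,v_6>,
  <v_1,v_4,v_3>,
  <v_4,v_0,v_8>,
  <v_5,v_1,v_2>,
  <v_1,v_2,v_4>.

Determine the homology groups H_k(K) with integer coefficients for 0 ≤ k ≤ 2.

Fix the vertex order v_0 < v_1 < v_2 < v_3 < v_4 < v_5 < v_6 < v_7 < v_8 and write every simplex with vertices in increasing order. Then dim K = 2 and the simplices of K are:

  0-simplices (9): [v_0], [v_1], [v_2], [v_3], [v_4], [v_5], [v_6], [v_7], [v_8]
  1-simplices (27): (27 of them)
  2-simplices (18): (18 of them)

Hence C_0 ≅ Z^9, C_1 ≅ Z^27, C_2 ≅ Z^18.

Boundary ∂_1: C_1 → C_0 maps an edge to its endpoints' difference, ∂[p,q] = q − p.
This gives a 9×27 integer matrix of rank 8; reducing to Smith normal form yields diagonal entries (1,1,1,1,1,1,1,1).

The boundary map ∂_2: C_2 → C_1 maps a triangle to the signed sum of its edges. For instance
  ∂[v_1,v_2,v_4] = [v_2,v_4] − [v_1,v_4] + [v_1,v_2],
  ∂[v_0,v_4,v_8] = [v_4,v_8] − [v_0,v_8] + [v_0,v_4].
The 27×18 boundary matrix has rank 17 and Smith normal form diag(1,1,1,1,1,1,1,1,1,1,1,1,1,1,1,1,1).

Now H_k = ker ∂_k / im ∂_{k+1}, so:

  H_0: rank C_0 − rank ∂_1 = 9 − 8 = 1, and the invariant factors of ∂_1 are all 1, so H_0 ≅ Z.
  H_1: rank ker ∂_1 − rank ∂_2 = (27 − 8) − 17 = 2, and the invariant factors of ∂_2 are all 1, so H_1 ≅ Z^2.
  H_2: rank ker ∂_2 − rank ∂_3 = (18 − 17) − 0 = 1, and there is no ∂_3, so H_2 ≅ Z.

As a check, the Euler characteristic is 9 − 27 + 18 = 0, which agrees with 1 − 2 + 1 = 0.
(K is a triangulation of the torus T^2.)

H_0 = Z,  H_1 = Z^2,  H_2 = Z.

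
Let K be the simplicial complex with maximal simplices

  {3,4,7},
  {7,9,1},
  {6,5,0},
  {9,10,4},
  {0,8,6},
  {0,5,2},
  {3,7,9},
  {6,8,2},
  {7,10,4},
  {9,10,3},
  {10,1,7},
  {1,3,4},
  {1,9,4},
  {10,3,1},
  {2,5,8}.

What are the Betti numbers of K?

b_0 = 2, b_1 = 1, b_2 = 0.

Order the vertices as 0 < 1 < 2 < 3 < 4 < 5 < 6 < 7 < 8 < 9 < 10. Listing each simplex with vertices in this order, K has dimension 2 with simplices:

  0-simplices (11): [0], [1], [2], [3], [4], [5], [6], [7], [8], [9], [10]
  1-simplices (25): (25 of them)
  2-simplices (15): [0,2,5], [0,5,6], [0,6,8], [1,3,4], [1,3,10], [1,4,9], [1,7,9], [1,7,10], [2,5,8], [2,6,8], [3,4,7], [3,7,9], [3,9,10], [4,7,10], [4,9,10]

so the chain groups are C_0 ≅ Z^11, C_1 ≅ Z^25, C_2 ≅ Z^15.

Boundary ∂_1: C_1 → C_0 maps an edge to its endpoints' difference, ∂[p,q] = q − p. For instance
  ∂[5,6] = [6] − [5].
As a 11×25 matrix over Z this has rank 9, with invariant factors (1,1,1,1,1,1,1,1,1).

Boundary ∂_2: C_2 → C_1 maps a triangle to the signed sum of its edges. For instance
  ∂[3,9,10] = [9,10] − [3,10] + [3,9],
  ∂[1,3,10] = [3,10] − [1,10] + [1,3].
The 25×15 boundary matrix has rank 15 and Smith normal form diag(1,1,1,1,1,1,1,1,1,1,1,1,1,1,2).

From H_k ≅ ker(∂_k) / im(∂_{k+1}) we obtain:

  H_0: rank C_0 − rank ∂_1 = 11 − 9 = 2, and the invariant factors of ∂_1 are all 1, so H_0 = Z^2.
  H_1: rank ker ∂_1 − rank ∂_2 = (25 − 9) − 15 = 1, and ∂_2 has invariant factor 2 > 1, so H_1 = Z ⊕ Z/2.
  H_2: rank ker ∂_2 − rank ∂_3 = (15 − 15) − 0 = 0, and there is no ∂_3, so H_2 = 0.

(K is a triangulation of the disjoint union of the real projective plane RP^2 and the Möbius band.)

Hence the Betti numbers are b_0 = 2, b_1 = 1, b_2 = 0.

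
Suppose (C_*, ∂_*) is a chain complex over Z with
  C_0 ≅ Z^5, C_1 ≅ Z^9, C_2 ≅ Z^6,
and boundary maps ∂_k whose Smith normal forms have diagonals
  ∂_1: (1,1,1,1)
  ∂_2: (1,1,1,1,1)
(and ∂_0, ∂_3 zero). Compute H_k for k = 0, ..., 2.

H_0: b_0 = 5 − 0 − 4 = 1; torsion from ∂_1 factors > 1: none. So H_0 = Z.
H_1: b_1 = 9 − 4 − 5 = 0; torsion from ∂_2 factors > 1: none. So H_1 = 0.
H_2: b_2 = 6 − 5 − 0 = 1; torsion from ∂_3 factors > 1: none. So H_2 = Z.

H_0 = Z,  H_1 = 0,  H_2 = Z.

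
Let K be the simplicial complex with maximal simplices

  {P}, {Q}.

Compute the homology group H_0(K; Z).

H_0 = Z^2.

Take the total order P < Q on the vertex set. Then K (dimension 0) consists of the simplices:

  0-simplices (2): P, Q

so the chain groups are C_0 ≅ Z^2.

Now H_k = ker ∂_k / im ∂_{k+1}, so:

  H_0: rank C_0 − rank ∂_1 = 2 − 0 = 2, and there is no ∂_1, so H_0 = Z^2.

(K is a triangulation of a set of 2 points.)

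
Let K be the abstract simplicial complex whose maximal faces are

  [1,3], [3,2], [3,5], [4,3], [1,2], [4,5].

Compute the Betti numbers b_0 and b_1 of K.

Fix the vertex order 1 < 2 < 3 < 4 < 5 and write every simplex with vertices in increasing order. Then dim K = 1 and the simplices of K are:

  0-simplices (5): [1], [2], [3], [4], [5]
  1-simplices (6): [1,2], [1,3], [2,3], [3,4], [3,5], [4,5]

so the chain groups are C_0 ≅ Z^5, C_1 ≅ Z^6.

Boundary ∂_1: C_1 → C_0 maps an edge to its endpoints' difference, ∂[p,q] = q − p. For instance
  ∂[1,2] = [2] − [1].
The 5×6 boundary matrix has rank 4 and Smith normal form diag(1,1,1,1).

From H_k ≅ ker(∂_k) / im(∂_{k+1}) we obtain:

  H_0: rank C_0 − rank ∂_1 = 5 − 4 = 1, and the invariant factors of ∂_1 are all 1, so H_0 ≅ Z.
  H_1: rank ker ∂_1 − rank ∂_2 = (6 − 4) − 0 = 2, and there is no ∂_2, so H_1 ≅ Z^2.

Hence the Betti numbers are b_0 = 1, b_1 = 2.

b_0 = 1, b_1 = 2.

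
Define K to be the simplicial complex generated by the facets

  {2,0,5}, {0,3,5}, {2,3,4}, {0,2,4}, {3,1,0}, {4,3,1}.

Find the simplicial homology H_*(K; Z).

H_0 = Z,  H_1 = Z,  H_2 = 0.

Take the total order 0 < 1 < 2 < 3 < 4 < 5 on the vertex set. Then K (dimension 2) consists of the simplices:

  0-simplices (6): [0], [1], [2], [3], [4], [5]
  1-simplices (12): [0,1], [0,2], [0,3], [0,4], [0,5], [1,3], [1,4], [2,3], [2,4], [2,5], [3,4], [3,5]
  2-simplices (6): [0,1,3], [0,2,4], [0,2,5], [0,3,5], [1,3,4], [2,3,4]

so the chain groups are C_0 ≅ Z^6, C_1 ≅ Z^12, C_2 ≅ Z^6.

∂_1: C_1 → C_0 is given by ∂[p,q] = [q] − [p].
As a 6×12 matrix over Z this has rank 5, with invariant factors (1,1,1,1,1).

∂_2: C_2 → C_1 maps a triangle to the signed sum of its edges. For instance
  ∂[0,1,3] = [1,3] − [0,3] + [0,1],
  ∂[0,3,5] = [3,5] − [0,5] + [0,3].
This gives a 12×6 integer matrix of rank 6; reducing to Smith normal form yields diagonal entries (1,1,1,1,1,1).

Now H_k = ker ∂_k / im ∂_{k+1}, so:

  H_0: rank C_0 − rank ∂_1 = 6 − 5 = 1, and the invariant factors of ∂_1 are all 1, so H_0 = Z.
  H_1: rank ker ∂_1 − rank ∂_2 = (12 − 5) − 6 = 1, and the invariant factors of ∂_2 are all 1, so H_1 = Z.
  H_2: rank ker ∂_2 − rank ∂_3 = (6 − 6) − 0 = 0, and there is no ∂_3, so H_2 = 0.

As a check, the Euler characteristic is 6 − 12 + 6 = 0, which agrees with 1 − 1 + 0 = 0.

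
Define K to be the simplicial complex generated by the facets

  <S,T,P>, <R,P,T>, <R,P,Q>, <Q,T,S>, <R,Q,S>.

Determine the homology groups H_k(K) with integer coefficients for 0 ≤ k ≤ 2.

H_0 = Z,  H_1 = Z,  H_2 = 0.

We work with the vertex ordering P < Q < R < S < T. The simplices of K, each written with vertices in increasing order, are:

  0-simplices (5): P, Q, R, S, T
  1-simplices (10): PQ, PR, PS, PT, QR, QS, QT, RS, RT, ST
  2-simplices (5): PQR, PRT, PST, QRS, QST

so the chain groups are C_0 ≅ Z^5, C_1 ≅ Z^10, C_2 ≅ Z^5.

∂_1: C_1 → C_0 sends each edge [p,q] (with p < q) to q − p. For instance
  ∂PT = T − P.
The 5×10 boundary matrix has rank 4 and Smith normal form diag(1,1,1,1).

The boundary map ∂_2: C_2 → C_1 sends each 2-simplex [p,q,r] to [q,r] − [p,r] + [p,q]. For instance
  ∂QST = ST − QT + QS,
  ∂PRT = RT − PT + PR.
The 10×5 boundary matrix has rank 5 and Smith normal form diag(1,1,1,1,1).

From H_k ≅ ker(∂_k) / im(∂_{k+1}) we obtain:

  H_0: rank C_0 − rank ∂_1 = 5 − 4 = 1, and the invariant factors of ∂_1 are all 1, so H_0 = Z.
  H_1: rank ker ∂_1 − rank ∂_2 = (10 − 4) − 5 = 1, and the invariant factors of ∂_2 are all 1, so H_1 = Z.
  H_2: rank ker ∂_2 − rank ∂_3 = (5 − 5) − 0 = 0, and there is no ∂_3, so H_2 = 0.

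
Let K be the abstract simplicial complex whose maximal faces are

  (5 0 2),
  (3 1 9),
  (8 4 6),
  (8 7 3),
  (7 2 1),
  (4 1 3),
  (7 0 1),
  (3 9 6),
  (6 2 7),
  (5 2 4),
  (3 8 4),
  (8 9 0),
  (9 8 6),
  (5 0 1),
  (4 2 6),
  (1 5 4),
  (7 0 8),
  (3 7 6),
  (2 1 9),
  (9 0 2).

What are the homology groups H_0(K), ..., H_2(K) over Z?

H_0 = Z,  H_1 = Z ⊕ Z/2,  H_2 = 0.

Fix the vertex order 0 < 1 < 2 < 3 < 4 < 5 < 6 < 7 < 8 < 9 and write every simplex with vertices in increasing order. Then dim K = 2 and the simplices of K are:

  0-simplices (10): [0], [1], [2], [3], [4], [5], [6], [7], [8], [9]
  1-simplices (30): (30 of them)
  2-simplices (20): (20 of them)

so the chain groups are C_0 ≅ Z^10, C_1 ≅ Z^30, C_2 ≅ Z^20.

The boundary map ∂_1: C_1 → C_0 maps an edge to its endpoints' difference, ∂[p,q] = q − p. For instance
  ∂[4,5] = [5] − [4].
As a 10×30 matrix over Z this has rank 9, with invariant factors (1,1,1,1,1,1,1,1,1).

∂_2: C_2 → C_1 sends each 2-simplex [p,q,r] to [q,r] − [p,r] + [p,q]. For instance
  ∂[3,4,8] = [4,8] − [3,8] + [3,4],
  ∂[0,8,9] = [8,9] − [0,9] + [0,8].
This gives a 30×20 integer matrix of rank 20; reducing to Smith normal form yields diagonal entries (1,1,1,1,1,1,1,1,1,1,1,1,1,1,1,1,1,1,1,2).

Reading off H_k = ker ∂_k / im ∂_{k+1}:

  H_0: rank C_0 − rank ∂_1 = 10 − 9 = 1, and the invariant factors of ∂_1 are all 1, so H_0 ≅ Z.
  H_1: rank ker ∂_1 − rank ∂_2 = (30 − 9) − 20 = 1, and ∂_2 has invariant factor 2 > 1, so H_1 ≅ Z ⊕ Z/2.
  H_2: rank ker ∂_2 − rank ∂_3 = (20 − 20) − 0 = 0, and there is no ∂_3, so H_2 ≅ 0.

(K is a triangulation of the Klein bottle.)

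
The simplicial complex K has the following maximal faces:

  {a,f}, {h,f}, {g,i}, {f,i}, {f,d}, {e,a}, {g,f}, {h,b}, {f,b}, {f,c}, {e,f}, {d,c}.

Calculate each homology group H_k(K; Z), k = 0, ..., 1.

We work with the vertex ordering a < b < c < d < e < f < g < h < i. The simplices of K, each written with vertices in increasing order, are:

  0-simplices (9): a, b, c, d, e, f, g, h, i
  1-simplices (12): ae, af, bf, bh, cd, cf, df, ef, fg, fh, fi, gi

Hence C_0 ≅ Z^9, C_1 ≅ Z^12.

The boundary map ∂_1: C_1 → C_0 sends each edge [p,q] (with p < q) to q − p.
As a 9×12 matrix over Z this has rank 8, with invariant factors (1,1,1,1,1,1,1,1).

Reading off H_k = ker ∂_k / im ∂_{k+1}:

  H_0: rank C_0 − rank ∂_1 = 9 − 8 = 1, and the invariant factors of ∂_1 are all 1, so H_0 = Z.
  H_1: rank ker ∂_1 − rank ∂_2 = (12 − 8) − 0 = 4, and there is no ∂_2, so H_1 = Z^4.

As a check, the Euler characteristic is 9 − 12 = -3, which agrees with 1 − 4 = -3.

H_0 ≅ Z,  H_1 ≅ Z^4.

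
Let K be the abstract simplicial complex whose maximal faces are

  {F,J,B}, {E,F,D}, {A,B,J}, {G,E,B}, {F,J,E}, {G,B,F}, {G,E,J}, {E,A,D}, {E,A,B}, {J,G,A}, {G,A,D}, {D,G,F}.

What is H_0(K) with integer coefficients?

H_0 = Z.

K has 7 vertices, 18 edges, 12 triangles.
rank ∂_0 = 0, rank ∂_1 = 6 ⇒ b_0 = 7 − 0 − 6 = 1; all invariant factors of ∂_1 are 1 so no torsion. So H_0 = Z.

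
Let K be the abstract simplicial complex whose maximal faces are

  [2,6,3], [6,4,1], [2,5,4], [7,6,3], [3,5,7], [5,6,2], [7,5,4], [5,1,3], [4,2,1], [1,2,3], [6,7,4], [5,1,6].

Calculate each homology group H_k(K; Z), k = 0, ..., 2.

K has 7 vertices, 18 edges, 12 triangles.
rank ∂_0 = 0, rank ∂_1 = 6 ⇒ b_0 = 7 − 0 − 6 = 1; all invariant factors of ∂_1 are 1 so no torsion. So H_0 ≅ Z.
rank ∂_1 = 6, rank ∂_2 = 12 ⇒ b_1 = 18 − 6 − 12 = 0; ∂_2 has invariant factor(s) [2] giving torsion. So H_1 ≅ Z/2.
rank ∂_2 = 12, rank ∂_3 = 0 ⇒ b_2 = 12 − 12 − 0 = 0. So H_2 ≅ 0.

H_0 = Z,  H_1 = Z/2,  H_2 = 0.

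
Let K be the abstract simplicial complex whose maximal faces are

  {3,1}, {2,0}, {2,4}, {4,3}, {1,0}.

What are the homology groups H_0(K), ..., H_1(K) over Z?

Take the total order 0 < 1 < 2 < 3 < 4 on the vertex set. Then K (dimension 1) consists of the simplices:

  0-simplices (5): [0], [1], [2], [3], [4]
  1-simplices (5): [0,1], [0,2], [1,3], [2,4], [3,4]

Hence C_0 ≅ Z^5, C_1 ≅ Z^5.

∂_1: C_1 → C_0 maps an edge to its endpoints' difference, ∂[p,q] = q − p.
The resulting 5×5 matrix has rank 4, and its Smith normal form has invariant factors (1,1,1,1).

From H_k ≅ ker(∂_k) / im(∂_{k+1}) we obtain:

  H_0: rank C_0 − rank ∂_1 = 5 − 4 = 1, and the invariant factors of ∂_1 are all 1, so H_0 ≅ Z.
  H_1: rank ker ∂_1 − rank ∂_2 = (5 − 4) − 0 = 1, and there is no ∂_2, so H_1 ≅ Z.

As a check, the Euler characteristic is 5 − 5 = 0, which agrees with 1 − 1 = 0.

H_0 = Z,  H_1 = Z.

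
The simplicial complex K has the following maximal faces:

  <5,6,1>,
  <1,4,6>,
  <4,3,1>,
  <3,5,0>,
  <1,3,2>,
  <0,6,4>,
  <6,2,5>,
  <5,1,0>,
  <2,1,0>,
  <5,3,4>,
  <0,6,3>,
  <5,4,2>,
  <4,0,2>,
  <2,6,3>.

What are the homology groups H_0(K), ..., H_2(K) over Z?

H_0 = Z,  H_1 = Z^2,  H_2 = Z.

Order the vertices as 0 < 1 < 2 < 3 < 4 < 5 < 6. Listing each simplex with vertices in this order, K has dimension 2 with simplices:

  0-simplices (7): [0], [1], [2], [3], [4], [5], [6]
  1-simplices (21): [0,1], [0,2], [0,3], [0,4], [0,5], [0,6], [1,2], [1,3], [1,4], [1,5], [1,6], [2,3], [2,4], [2,5], [2,6], [3,4], [3,5], [3,6], [4,5], [4,6], [5,6]
  2-simplices (14): [0,1,2], [0,1,5], [0,2,4], [0,3,5], [0,3,6], [0,4,6], [1,2,3], [1,3,4], [1,4,6], [1,5,6], [2,3,6], [2,4,5], [2,5,6], [3,4,5]

Hence C_0 ≅ Z^7, C_1 ≅ Z^21, C_2 ≅ Z^14.

The boundary map ∂_1: C_1 → C_0 is given by ∂[p,q] = [q] − [p]. For instance
  ∂[1,5] = [5] − [1].
As a 7×21 matrix over Z this has rank 6, with invariant factors (1,1,1,1,1,1).

Boundary ∂_2: C_2 → C_1 sends each 2-simplex [p,q,r] to [q,r] − [p,r] + [p,q]. For instance
  ∂[1,4,6] = [4,6] − [1,6] + [1,4],
  ∂[2,5,6] = [5,6] − [2,6] + [2,5].
The 21×14 boundary matrix has rank 13 and Smith normal form diag(1,1,1,1,1,1,1,1,1,1,1,1,1).

Reading off H_k = ker ∂_k / im ∂_{k+1}:

  H_0: rank C_0 − rank ∂_1 = 7 − 6 = 1, and the invariant factors of ∂_1 are all 1, so H_0 ≅ Z.
  H_1: rank ker ∂_1 − rank ∂_2 = (21 − 6) − 13 = 2, and the invariant factors of ∂_2 are all 1, so H_1 ≅ Z^2.
  H_2: rank ker ∂_2 − rank ∂_3 = (14 − 13) − 0 = 1, and there is no ∂_3, so H_2 ≅ Z.

As a check, the Euler characteristic is 7 − 21 + 14 = 0, which agrees with 1 − 2 + 1 = 0.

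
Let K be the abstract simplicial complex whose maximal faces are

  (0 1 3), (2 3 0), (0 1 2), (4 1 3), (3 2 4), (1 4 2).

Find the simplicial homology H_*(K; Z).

H_0 = Z,  H_1 = 0,  H_2 = Z.

We work with the vertex ordering 0 < 1 < 2 < 3 < 4. The simplices of K, each written with vertices in increasing order, are:

  0-simplices (5): [0], [1], [2], [3], [4]
  1-simplices (9): [0,1], [0,2], [0,3], [1,2], [1,3], [1,4], [2,3], [2,4], [3,4]
  2-simplices (6): [0,1,2], [0,1,3], [0,2,3], [1,2,4], [1,3,4], [2,3,4]

so the chain groups are C_0 ≅ Z^5, C_1 ≅ Z^9, C_2 ≅ Z^6.

Boundary ∂_1: C_1 → C_0 is given by ∂[p,q] = [q] − [p]. For instance
  ∂[1,4] = [4] − [1].
As a 5×9 matrix over Z this has rank 4, with invariant factors (1,1,1,1).

Boundary ∂_2: C_2 → C_1 maps a triangle to the signed sum of its edges. For instance
  ∂[2,3,4] = [3,4] − [2,4] + [2,3],
  ∂[0,1,3] = [1,3] − [0,3] + [0,1].
This gives a 9×6 integer matrix of rank 5; reducing to Smith normal form yields diagonal entries (1,1,1,1,1).

Now H_k = ker ∂_k / im ∂_{k+1}, so:

  H_0: rank C_0 − rank ∂_1 = 5 − 4 = 1, and the invariant factors of ∂_1 are all 1, so H_0 ≅ Z.
  H_1: rank ker ∂_1 − rank ∂_2 = (9 − 4) − 5 = 0, and the invariant factors of ∂_2 are all 1, so H_1 ≅ 0.
  H_2: rank ker ∂_2 − rank ∂_3 = (6 − 5) − 0 = 1, and there is no ∂_3, so H_2 ≅ Z.

As a check, the Euler characteristic is 5 − 9 + 6 = 2, which agrees with 1 − 0 + 1 = 2.
(K is a triangulation of the 2-sphere S^2.)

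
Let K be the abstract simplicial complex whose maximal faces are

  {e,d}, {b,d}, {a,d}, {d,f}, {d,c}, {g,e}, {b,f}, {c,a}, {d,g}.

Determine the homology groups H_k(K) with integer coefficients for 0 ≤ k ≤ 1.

H_0 ≅ Z,  H_1 ≅ Z^3.

Fix the vertex order a < b < c < d < e < f < g and write every simplex with vertices in increasing order. Then dim K = 1 and the simplices of K are:

  0-simplices (7): a, b, c, d, e, f, g
  1-simplices (9): ac, ad, bd, bf, cd, de, df, dg, eg

Hence C_0 ≅ Z^7, C_1 ≅ Z^9.

∂_1: C_1 → C_0 maps an edge to its endpoints' difference, ∂[p,q] = q − p. For instance
  ∂ac = c − a.
This gives a 7×9 integer matrix of rank 6; reducing to Smith normal form yields diagonal entries (1,1,1,1,1,1).

Now H_k = ker ∂_k / im ∂_{k+1}, so:

  H_0: rank C_0 − rank ∂_1 = 7 − 6 = 1, and the invariant factors of ∂_1 are all 1, so H_0 ≅ Z.
  H_1: rank ker ∂_1 − rank ∂_2 = (9 − 6) − 0 = 3, and there is no ∂_2, so H_1 ≅ Z^3.

As a check, the Euler characteristic is 7 − 9 = -2, which agrees with 1 − 3 = -2.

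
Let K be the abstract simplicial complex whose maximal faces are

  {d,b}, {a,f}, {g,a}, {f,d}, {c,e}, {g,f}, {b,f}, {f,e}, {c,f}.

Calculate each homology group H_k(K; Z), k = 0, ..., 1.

H_0 ≅ Z,  H_1 ≅ Z^3.

Take the total order a < b < c < d < e < f < g on the vertex set. Then K (dimension 1) consists of the simplices:

  0-simplices (7): a, b, c, d, e, f, g
  1-simplices (9): af, ag, bd, bf, ce, cf, df, ef, fg

giving chain groups C_0 ≅ Z^7, C_1 ≅ Z^9.

∂_1: C_1 → C_0 sends each edge [p,q] (with p < q) to q − p.
The resulting 7×9 matrix has rank 6, and its Smith normal form has invariant factors (1,1,1,1,1,1).

Reading off H_k = ker ∂_k / im ∂_{k+1}:

  H_0: rank C_0 − rank ∂_1 = 7 − 6 = 1, and the invariant factors of ∂_1 are all 1, so H_0 = Z.
  H_1: rank ker ∂_1 − rank ∂_2 = (9 − 6) − 0 = 3, and there is no ∂_2, so H_1 = Z^3.

As a check, the Euler characteristic is 7 − 9 = -2, which agrees with 1 − 3 = -2.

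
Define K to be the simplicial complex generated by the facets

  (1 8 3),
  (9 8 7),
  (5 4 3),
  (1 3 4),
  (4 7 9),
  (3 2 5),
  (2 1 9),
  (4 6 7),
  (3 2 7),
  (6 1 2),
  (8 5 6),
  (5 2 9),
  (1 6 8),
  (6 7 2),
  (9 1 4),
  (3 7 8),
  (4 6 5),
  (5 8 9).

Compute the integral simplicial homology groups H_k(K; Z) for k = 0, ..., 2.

H_0 ≅ Z,  H_1 ≅ Z^2,  H_2 ≅ Z.

Fix the vertex order 1 < 2 < 3 < 4 < 5 < 6 < 7 < 8 < 9 and write every simplex with vertices in increasing order. Then dim K = 2 and the simplices of K are:

  0-simplices (9): [1], [2], [3], [4], [5], [6], [7], [8], [9]
  1-simplices (27): (27 of them)
  2-simplices (18): [1,2,6], [1,2,9], [1,3,4], [1,3,8], [1,4,9], [1,6,8], [2,3,5], [2,3,7], [2,5,9], [2,6,7], [3,4,5], [3,7,8], [4,5,6], [4,6,7], [4,7,9], [5,6,8], [5,8,9], [7,8,9]

so the chain groups are C_0 ≅ Z^9, C_1 ≅ Z^27, C_2 ≅ Z^18.

Boundary ∂_1: C_1 → C_0 maps an edge to its endpoints' difference, ∂[p,q] = q − p. For instance
  ∂[6,7] = [7] − [6].
The resulting 9×27 matrix has rank 8, and its Smith normal form has invariant factors (1,1,1,1,1,1,1,1).

∂_2: C_2 → C_1 acts by ∂[p,q,r] = [q,r] − [p,r] + [p,q]. For instance
  ∂[1,2,9] = [2,9] − [1,9] + [1,2],
  ∂[7,8,9] = [8,9] − [7,9] + [7,8].
As a 27×18 matrix over Z this has rank 17, with invariant factors (1,1,1,1,1,1,1,1,1,1,1,1,1,1,1,1,1).

Computing H_k = (kernel of ∂_k) / (image of ∂_{k+1}):

  H_0: rank C_0 − rank ∂_1 = 9 − 8 = 1, and the invariant factors of ∂_1 are all 1, so H_0 = Z.
  H_1: rank ker ∂_1 − rank ∂_2 = (27 − 8) − 17 = 2, and the invariant factors of ∂_2 are all 1, so H_1 = Z^2.
  H_2: rank ker ∂_2 − rank ∂_3 = (18 − 17) − 0 = 1, and there is no ∂_3, so H_2 = Z.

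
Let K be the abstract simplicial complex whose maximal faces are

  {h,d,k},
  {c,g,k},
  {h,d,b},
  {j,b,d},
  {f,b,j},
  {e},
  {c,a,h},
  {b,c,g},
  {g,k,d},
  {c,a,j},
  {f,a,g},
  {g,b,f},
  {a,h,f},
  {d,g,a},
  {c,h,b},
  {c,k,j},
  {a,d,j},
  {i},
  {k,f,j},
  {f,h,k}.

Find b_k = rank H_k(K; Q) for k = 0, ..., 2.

b_0 = 3, b_1 = 2, b_2 = 1.

Fix the vertex order a < b < c < d < e < f < g < h < i < j < k and write every simplex with vertices in increasing order. Then dim K = 2 and the simplices of K are:

  0-simplices (11): a, b, c, d, e, f, g, h, i, j, k
  1-simplices (27): ac, ad, af, ag, ah, aj, bc, bd, bf, bg, bh, bj, cg, ch, cj, ck, dg, dh, dj, dk, fg, fh, fj, fk, gk, hk, jk
  2-simplices (18): ach, acj, adg, adj, afg, afh, bcg, bch, bdh, bdj, bfg, bfj, cgk, cjk, dgk, dhk, fhk, fjk

giving chain groups C_0 ≅ Z^11, C_1 ≅ Z^27, C_2 ≅ Z^18.

∂_1: C_1 → C_0 is given by ∂[p,q] = [q] − [p]. For instance
  ∂dg = g − d.
This gives a 11×27 integer matrix of rank 8; reducing to Smith normal form yields diagonal entries (1,1,1,1,1,1,1,1).

∂_2: C_2 → C_1 maps a triangle to the signed sum of its edges. For instance
  ∂ach = ch − ah + ac,
  ∂fhk = hk − fk + fh.
As a 27×18 matrix over Z this has rank 17, with invariant factors (1,1,1,1,1,1,1,1,1,1,1,1,1,1,1,1,1).

Now H_k = ker ∂_k / im ∂_{k+1}, so:

  H_0: rank C_0 − rank ∂_1 = 11 − 8 = 3, and the invariant factors of ∂_1 are all 1, so H_0 = Z^3.
  H_1: rank ker ∂_1 − rank ∂_2 = (27 − 8) − 17 = 2, and the invariant factors of ∂_2 are all 1, so H_1 = Z^2.
  H_2: rank ker ∂_2 − rank ∂_3 = (18 − 17) − 0 = 1, and there is no ∂_3, so H_2 = Z.

As a check, the Euler characteristic is 11 − 27 + 18 = 2, which agrees with 3 − 2 + 1 = 2.
(K is a triangulation of the disjoint union of the torus T^2 and a set of 2 points.)

Hence the Betti numbers are b_0 = 3, b_1 = 2, b_2 = 1.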